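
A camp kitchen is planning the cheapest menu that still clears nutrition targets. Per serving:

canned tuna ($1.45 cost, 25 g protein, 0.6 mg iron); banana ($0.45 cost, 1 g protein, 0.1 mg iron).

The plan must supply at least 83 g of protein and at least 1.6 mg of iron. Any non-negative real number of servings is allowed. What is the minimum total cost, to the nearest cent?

With two linear requirements the optimum uses one or two foods; enumerate the corners.
canned tuna only: max(83/25, 1.6/0.6) = 3.32 servings → $4.81.
banana only: max(83/1, 1.6/0.1) = 83 servings → $37.35.
canned tuna + banana with both targets exact would need a negative amount; discard.
Cheapest feasible corner: $4.81.

$4.81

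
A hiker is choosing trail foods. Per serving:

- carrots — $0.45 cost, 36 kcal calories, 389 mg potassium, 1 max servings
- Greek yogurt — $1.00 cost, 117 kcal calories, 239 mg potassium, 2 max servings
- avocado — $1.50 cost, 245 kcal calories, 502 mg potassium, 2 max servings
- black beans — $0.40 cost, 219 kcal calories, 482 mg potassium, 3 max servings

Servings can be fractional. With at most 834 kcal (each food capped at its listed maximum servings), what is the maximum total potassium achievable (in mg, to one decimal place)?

Potassium per kcal: carrots 10.81, black beans 2.201, avocado 2.049, Greek yogurt 2.043.
Take 1 serving of carrots: uses 36 kcal, +389.0 mg potassium (running total 389.0 mg).
Take 3 servings of black beans: uses 657 kcal, +1446.0 mg potassium (running total 1835.0 mg).
Take 0.5755 servings of avocado: uses 141 kcal, +288.9 mg potassium (running total 2123.9 mg).
Filling greedily by potassium-per-kcal is optimal for one linear limit, giving 2123.9 mg.

2123.9 mg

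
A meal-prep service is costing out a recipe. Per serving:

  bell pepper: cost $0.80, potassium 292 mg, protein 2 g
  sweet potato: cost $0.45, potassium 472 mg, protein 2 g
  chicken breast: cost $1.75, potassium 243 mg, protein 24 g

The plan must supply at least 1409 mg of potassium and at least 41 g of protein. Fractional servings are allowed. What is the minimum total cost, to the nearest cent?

A basic optimal solution has at most two foods positive. Try each food alone and each pair with both targets met exactly.
bell pepper only: max(1409/292, 41/2) = 20.5 servings → $16.40.
sweet potato only: max(1409/472, 41/2) = 20.5 servings → $9.22.
chicken breast only: max(1409/243, 41/24) = 5.798 servings → $10.15.
bell pepper + sweet potato: intersection lies outside the first quadrant.
bell pepper + chicken breast with both tight: 3.657 servings and 1.404 servings → $5.38.
sweet potato + chicken breast with both tight: 2.2 servings and 1.525 servings → $3.66.
The minimum over all feasible corners is $3.66.

$3.66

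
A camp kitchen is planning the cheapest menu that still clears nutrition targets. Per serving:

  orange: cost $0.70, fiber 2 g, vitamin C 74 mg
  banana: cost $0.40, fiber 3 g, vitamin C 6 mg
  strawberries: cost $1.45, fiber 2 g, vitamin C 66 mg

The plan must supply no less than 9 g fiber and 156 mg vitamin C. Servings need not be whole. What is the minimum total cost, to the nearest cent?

$2.05

orange only: max(9/2, 156/74) = 4.5 servings → $3.15.
banana only: max(9/3, 156/6) = 26 servings → $10.40.
strawberries only: max(9/2, 156/66) = 4.5 servings → $6.53.
orange + banana with both tight: 1.971 servings and 1.686 servings → $2.05.
orange + strawberries with both targets exact would need a negative amount; discard.
banana + strawberries with both tight: 1.516 servings and 2.226 servings → $3.83.
Cheapest feasible corner: $2.05.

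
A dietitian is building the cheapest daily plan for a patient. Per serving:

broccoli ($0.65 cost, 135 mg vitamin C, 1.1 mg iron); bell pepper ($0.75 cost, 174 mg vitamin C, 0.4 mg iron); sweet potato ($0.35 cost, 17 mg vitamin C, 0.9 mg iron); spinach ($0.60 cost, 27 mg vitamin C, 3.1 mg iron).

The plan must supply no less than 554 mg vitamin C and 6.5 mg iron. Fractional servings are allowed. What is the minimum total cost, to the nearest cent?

$2.99

Compare the cost at each extreme point of the feasible region.
broccoli only: max(554/135, 6.5/1.1) = 5.909 servings → $3.84.
bell pepper only: max(554/174, 6.5/0.4) = 16.25 servings → $12.19.
sweet potato only: max(554/17, 6.5/0.9) = 32.59 servings → $11.41.
spinach only: max(554/27, 6.5/3.1) = 20.52 servings → $12.31.
broccoli + bell pepper with both targets exact would need a negative amount; discard.
broccoli + sweet potato with both tight: 3.775 servings and 2.608 servings → $3.37.
broccoli + spinach with both tight: 3.966 servings and 0.6896 servings → $2.99.
bell pepper + sweet potato with both tight: 2.591 servings and 6.071 servings → $4.07.
bell pepper + spinach with both tight: 2.917 servings and 1.72 servings → $3.22.
sweet potato + spinach with both targets exact would need a negative amount; discard.
Cheapest feasible corner: $2.99.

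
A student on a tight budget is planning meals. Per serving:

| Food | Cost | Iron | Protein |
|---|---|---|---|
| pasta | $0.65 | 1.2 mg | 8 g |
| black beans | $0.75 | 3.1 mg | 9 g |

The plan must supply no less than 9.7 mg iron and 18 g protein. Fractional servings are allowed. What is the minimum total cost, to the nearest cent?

pasta only: max(9.7/1.2, 18/8) = 8.083 servings → $5.25.
black beans only: max(9.7/3.1, 18/9) = 3.129 servings → $2.35.
pasta + black beans with both targets exact would need a negative amount; discard.
The minimum over all feasible corners is $2.35.

$2.35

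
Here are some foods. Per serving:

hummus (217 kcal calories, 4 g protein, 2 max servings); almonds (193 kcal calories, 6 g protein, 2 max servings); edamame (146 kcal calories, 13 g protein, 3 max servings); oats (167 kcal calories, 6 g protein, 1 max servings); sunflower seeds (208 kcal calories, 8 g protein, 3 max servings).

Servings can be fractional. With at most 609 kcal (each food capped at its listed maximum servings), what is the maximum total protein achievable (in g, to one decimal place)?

Protein per kcal: edamame 0.08904, sunflower seeds 0.03846, oats 0.03593, almonds 0.03109, hummus 0.01843.
Take 3 servings of edamame: uses 438 kcal, +39.0 g protein (running total 39.0 g).
Take 0.8221 servings of sunflower seeds: uses 171 kcal, +6.6 g protein (running total 45.6 g).
Greedy by best ratio exhausts the calories allowance optimally: 45.6 g.

45.6 g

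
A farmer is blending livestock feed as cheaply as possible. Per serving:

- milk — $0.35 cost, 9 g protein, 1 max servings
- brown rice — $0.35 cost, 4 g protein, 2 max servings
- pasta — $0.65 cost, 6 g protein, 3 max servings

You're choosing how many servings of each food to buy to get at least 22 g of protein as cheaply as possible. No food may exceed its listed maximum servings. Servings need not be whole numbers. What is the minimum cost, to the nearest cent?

Cost per g of protein: milk $0.0389, brown rice $0.0875, pasta $0.1083.
Take 1 serving of milk: +9.0 g protein for $0.35 (total $0.35, still need 13.0 g).
Take 2 servings of brown rice: +8.0 g protein for $0.70 (total $1.05, still need 5.0 g).
Take 0.8333 servings of pasta: +5.0 g protein for $0.54 (total $1.59, still need 0.0 g).
Filling from the cheapest source first is optimal under one linear minimum: $1.59.

$1.59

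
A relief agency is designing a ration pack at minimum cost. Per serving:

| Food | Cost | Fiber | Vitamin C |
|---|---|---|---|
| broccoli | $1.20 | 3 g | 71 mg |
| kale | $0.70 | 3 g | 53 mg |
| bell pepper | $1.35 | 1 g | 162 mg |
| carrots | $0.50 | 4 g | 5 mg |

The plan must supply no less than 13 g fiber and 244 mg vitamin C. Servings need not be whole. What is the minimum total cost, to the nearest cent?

$3.14

With two linear requirements the optimum uses one or two foods; enumerate the corners.
broccoli only: max(13/3, 244/71) = 4.333 servings → $5.20.
kale only: max(13/3, 244/53) = 4.604 servings → $3.22.
bell pepper only: max(13/1, 244/162) = 13 servings → $17.55.
carrots only: max(13/4, 244/5) = 48.8 servings → $24.40.
broccoli + kale with both tight: 0.7963 servings and 3.537 servings → $3.43.
broccoli + bell pepper with both targets exact would need a negative amount; discard.
broccoli + carrots with both tight: 3.387 servings and 0.71 servings → $4.42.
kale + bell pepper with both tight: 4.3 servings and 0.09931 servings → $3.14.
kale + carrots: the both-tight solution has a negative serving — not a feasible corner.
bell pepper + carrots with both tight: 1.417 servings and 2.896 servings → $3.36.
The minimum over all feasible corners is $3.14.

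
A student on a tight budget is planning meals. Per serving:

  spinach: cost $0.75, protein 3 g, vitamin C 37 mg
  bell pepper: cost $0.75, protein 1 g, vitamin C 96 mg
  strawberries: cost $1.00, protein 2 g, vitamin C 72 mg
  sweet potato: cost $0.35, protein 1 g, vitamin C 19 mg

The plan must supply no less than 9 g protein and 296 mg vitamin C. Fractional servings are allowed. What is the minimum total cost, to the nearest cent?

$3.36

Two binding constraints pin down two serving amounts, so the optimal mix uses at most two foods. The candidates are each food alone (scaled to the tighter of protein/vitamin C) and each pair with both constraints tight.
spinach only: max(9/3, 296/37) = 8 servings → $6.00.
bell pepper only: max(9/1, 296/96) = 9 servings → $6.75.
strawberries only: max(9/2, 296/72) = 4.5 servings → $4.50.
sweet potato only: max(9/1, 296/19) = 15.58 servings → $5.45.
spinach + bell pepper with both tight: 2.263 servings and 2.211 servings → $3.36.
spinach + strawberries with both tight: 0.3944 servings and 3.908 servings → $4.20.
spinach + sweet potato: intersection lies outside the first quadrant.
bell pepper + strawberries with both targets exact would need a negative amount; discard.
bell pepper + sweet potato with both tight: 1.623 servings and 7.377 servings → $3.80.
strawberries + sweet potato with both tight: 3.676 servings and 1.647 servings → $4.25.
Cheapest feasible corner: $3.36.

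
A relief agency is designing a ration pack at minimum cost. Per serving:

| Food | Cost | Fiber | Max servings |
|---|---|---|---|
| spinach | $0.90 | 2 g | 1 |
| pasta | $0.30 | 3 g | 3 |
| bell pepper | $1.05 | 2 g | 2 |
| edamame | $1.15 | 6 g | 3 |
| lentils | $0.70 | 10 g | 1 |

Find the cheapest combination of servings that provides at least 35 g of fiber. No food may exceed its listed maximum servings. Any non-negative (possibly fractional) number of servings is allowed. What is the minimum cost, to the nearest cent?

$4.67

Cost per g of fiber: lentils $0.0700, pasta $0.1000, edamame $0.1917, spinach $0.4500, bell pepper $0.5250.
Take 1 serving of lentils: +10.0 g fiber for $0.70 (total $0.70, still need 25.0 g).
Take 3 servings of pasta: +9.0 g fiber for $0.90 (total $1.60, still need 16.0 g).
Take 2.667 servings of edamame: +16.0 g fiber for $3.07 (total $4.67, still need 0.0 g).
Greedy by cheapest-per-g is optimal for a single linear constraint, so the minimum cost is $4.67.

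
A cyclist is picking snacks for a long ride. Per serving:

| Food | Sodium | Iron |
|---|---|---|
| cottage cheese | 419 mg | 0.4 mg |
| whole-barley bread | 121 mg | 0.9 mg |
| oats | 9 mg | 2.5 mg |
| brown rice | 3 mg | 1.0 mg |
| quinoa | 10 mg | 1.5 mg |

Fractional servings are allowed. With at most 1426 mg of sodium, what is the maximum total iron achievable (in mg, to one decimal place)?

Iron per mg sodium: brown rice 0.3333, oats 0.2778, quinoa 0.15, whole-barley bread 0.007438, cottage cheese 0.0009547.
With no serving limits, spend the whole sodium allowance on brown rice: 1426 mg / 3 mg × 1.0 mg = 475.3 mg.

475.3 mg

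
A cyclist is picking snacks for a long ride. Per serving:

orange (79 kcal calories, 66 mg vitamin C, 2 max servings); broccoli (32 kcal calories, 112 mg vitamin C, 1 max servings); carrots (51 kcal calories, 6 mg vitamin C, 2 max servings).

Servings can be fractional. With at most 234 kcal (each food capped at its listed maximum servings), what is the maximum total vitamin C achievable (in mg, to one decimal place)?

Vitamin C per kcal: broccoli 3.5, orange 0.8354, carrots 0.1176.
Take 1 serving of broccoli: uses 32 kcal, +112.0 mg vitamin C (running total 112.0 mg).
Take 2 servings of orange: uses 158 kcal, +132.0 mg vitamin C (running total 244.0 mg).
Take 0.8627 servings of carrots: uses 44 kcal, +5.2 mg vitamin C (running total 249.2 mg).
Filling greedily by vitamin C-per-kcal is optimal for one linear limit, giving 249.2 mg.

249.2 mg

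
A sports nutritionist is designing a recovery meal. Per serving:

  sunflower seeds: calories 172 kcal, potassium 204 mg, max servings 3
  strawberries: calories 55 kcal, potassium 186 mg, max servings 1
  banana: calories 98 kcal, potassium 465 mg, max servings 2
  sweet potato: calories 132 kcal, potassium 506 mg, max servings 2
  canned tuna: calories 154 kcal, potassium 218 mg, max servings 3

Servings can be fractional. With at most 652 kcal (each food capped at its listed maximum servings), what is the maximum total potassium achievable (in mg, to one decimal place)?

2321.9 mg

Potassium per kcal: banana 4.745, sweet potato 3.833, strawberries 3.382, canned tuna 1.416, sunflower seeds 1.186.
Take 2 servings of banana: uses 196 kcal, +930.0 mg potassium (running total 930.0 mg).
Take 2 servings of sweet potato: uses 264 kcal, +1012.0 mg potassium (running total 1942.0 mg).
Take 1 serving of strawberries: uses 55 kcal, +186.0 mg potassium (running total 2128.0 mg).
Take 0.8896 servings of canned tuna: uses 137 kcal, +193.9 mg potassium (running total 2321.9 mg).
Filling greedily by potassium-per-kcal is optimal for one linear limit, giving 2321.9 mg.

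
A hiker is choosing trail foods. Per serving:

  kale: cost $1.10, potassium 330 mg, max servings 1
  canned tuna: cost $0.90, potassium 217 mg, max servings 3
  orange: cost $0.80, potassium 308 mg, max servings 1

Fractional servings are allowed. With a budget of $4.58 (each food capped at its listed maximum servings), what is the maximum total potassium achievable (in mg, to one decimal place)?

Potassium per dollar: orange 385, kale 300, canned tuna 241.1.
Take 1 serving of orange: spends $0.80, +308.0 mg potassium (running total 308.0 mg).
Take 1 serving of kale: spends $1.10, +330.0 mg potassium (running total 638.0 mg).
Take 2.978 servings of canned tuna: spends $2.68, +646.2 mg potassium (running total 1284.2 mg).
Greedy by best ratio exhausts the cost allowance optimally: 1284.2 mg.

1284.2 mg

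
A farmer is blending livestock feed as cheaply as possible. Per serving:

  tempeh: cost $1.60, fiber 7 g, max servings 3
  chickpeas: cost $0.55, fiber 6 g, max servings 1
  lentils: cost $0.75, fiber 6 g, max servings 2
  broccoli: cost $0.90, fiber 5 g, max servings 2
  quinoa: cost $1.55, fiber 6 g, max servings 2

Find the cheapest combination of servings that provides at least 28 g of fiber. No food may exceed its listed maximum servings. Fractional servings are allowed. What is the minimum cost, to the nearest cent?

Cost per g of fiber: chickpeas $0.0917, lentils $0.1250, broccoli $0.1800, tempeh $0.2286, quinoa $0.2583.
Take 1 serving of chickpeas: +6.0 g fiber for $0.55 (total $0.55, still need 22.0 g).
Take 2 servings of lentils: +12.0 g fiber for $1.50 (total $2.05, still need 10.0 g).
Take 2 servings of broccoli: +10.0 g fiber for $1.80 (total $3.85, still need 0.0 g).
Greedy by cheapest-per-g is optimal for a single linear constraint, so the minimum cost is $3.85.

$3.85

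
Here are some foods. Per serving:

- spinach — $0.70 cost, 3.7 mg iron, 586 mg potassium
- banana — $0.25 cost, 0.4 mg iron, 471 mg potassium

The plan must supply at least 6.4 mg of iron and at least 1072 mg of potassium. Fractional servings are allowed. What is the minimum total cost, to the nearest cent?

Two binding constraints pin down two serving amounts, so the optimal mix uses at most two foods. The candidates are each food alone (scaled to the tighter of iron/potassium) and each pair with both constraints tight.
spinach only: max(6.4/3.7, 1072/586) = 1.829 servings → $1.28.
banana only: max(6.4/0.4, 1072/471) = 16 servings → $4.00.
spinach + banana with both tight: 1.714 servings and 0.1432 servings → $1.24.
The minimum over all feasible corners is $1.24.

$1.24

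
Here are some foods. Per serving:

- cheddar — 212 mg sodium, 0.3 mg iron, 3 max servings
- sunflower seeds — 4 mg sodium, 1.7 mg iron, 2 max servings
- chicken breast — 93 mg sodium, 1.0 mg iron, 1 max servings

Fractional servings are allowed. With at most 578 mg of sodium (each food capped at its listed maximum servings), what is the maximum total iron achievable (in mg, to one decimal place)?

5.1 mg

Iron per mg sodium: sunflower seeds 0.425, chicken breast 0.01075, cheddar 0.001415.
Take 2 servings of sunflower seeds: uses 8 mg sodium, +3.4 mg iron (running total 3.4 mg).
Take 1 serving of chicken breast: uses 93 mg sodium, +1.0 mg iron (running total 4.4 mg).
Take 2.25 servings of cheddar: uses 477 mg sodium, +0.7 mg iron (running total 5.1 mg).
Greedy by best ratio exhausts the sodium allowance optimally: 5.1 mg.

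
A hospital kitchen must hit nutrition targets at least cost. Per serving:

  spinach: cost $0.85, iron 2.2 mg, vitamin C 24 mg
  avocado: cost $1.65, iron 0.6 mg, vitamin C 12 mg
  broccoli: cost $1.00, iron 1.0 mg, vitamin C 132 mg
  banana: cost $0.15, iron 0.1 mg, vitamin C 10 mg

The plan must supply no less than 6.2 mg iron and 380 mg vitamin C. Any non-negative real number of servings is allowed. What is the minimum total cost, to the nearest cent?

$3.98

This is a tiny linear program; its minimum lies at a vertex of the feasible set. List the vertices and price them.
spinach only: max(6.2/2.2, 380/24) = 15.83 servings → $13.46.
avocado only: max(6.2/0.6, 380/12) = 31.67 servings → $52.25.
broccoli only: max(6.2/1.0, 380/132) = 6.2 servings → $6.20.
banana only: max(6.2/0.1, 380/10) = 62 servings → $9.30.
spinach + avocado with both targets exact would need a negative amount; discard.
spinach + broccoli with both tight: 1.646 servings and 2.58 servings → $3.98.
spinach + banana with both tight: 1.224 servings and 35.06 servings → $6.30.
avocado + broccoli with both tight: 6.524 servings and 2.286 servings → $13.05.
avocado + banana with both tight: 5 servings and 32 servings → $13.05.
broccoli + banana with both targets exact would need a negative amount; discard.
So the least-cost plan costs $3.98.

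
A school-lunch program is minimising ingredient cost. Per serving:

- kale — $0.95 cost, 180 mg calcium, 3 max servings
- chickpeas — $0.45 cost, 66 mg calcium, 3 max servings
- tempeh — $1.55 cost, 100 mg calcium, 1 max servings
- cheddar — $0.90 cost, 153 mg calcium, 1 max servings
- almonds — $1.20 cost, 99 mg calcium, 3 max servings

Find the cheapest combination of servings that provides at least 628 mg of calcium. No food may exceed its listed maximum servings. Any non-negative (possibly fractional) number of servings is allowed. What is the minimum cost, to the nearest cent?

Cost per mg of calcium: kale $0.0053, cheddar $0.0059, chickpeas $0.0068, almonds $0.0121, tempeh $0.0155.
Take 3 servings of kale: +540.0 mg calcium for $2.85 (total $2.85, still need 88.0 mg).
Take 0.5752 servings of cheddar: +88.0 mg calcium for $0.52 (total $3.37, still need 0.0 mg).
Greedy by cheapest-per-mg is optimal for a single linear constraint, so the minimum cost is $3.37.

$3.37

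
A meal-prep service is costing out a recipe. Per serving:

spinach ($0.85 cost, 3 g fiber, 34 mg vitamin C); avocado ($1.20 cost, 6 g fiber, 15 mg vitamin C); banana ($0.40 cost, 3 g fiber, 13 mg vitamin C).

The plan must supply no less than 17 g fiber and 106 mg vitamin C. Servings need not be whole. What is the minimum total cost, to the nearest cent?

$2.96

spinach only: max(17/3, 106/34) = 5.667 servings → $4.82.
avocado only: max(17/6, 106/15) = 7.067 servings → $8.48.
banana only: max(17/3, 106/13) = 8.154 servings → $3.26.
spinach + avocado with both tight: 2.396 servings and 1.635 servings → $4.00.
spinach + banana with both tight: 1.54 servings and 4.127 servings → $2.96.
avocado + banana: intersection lies outside the first quadrant.
The minimum over all feasible corners is $2.96.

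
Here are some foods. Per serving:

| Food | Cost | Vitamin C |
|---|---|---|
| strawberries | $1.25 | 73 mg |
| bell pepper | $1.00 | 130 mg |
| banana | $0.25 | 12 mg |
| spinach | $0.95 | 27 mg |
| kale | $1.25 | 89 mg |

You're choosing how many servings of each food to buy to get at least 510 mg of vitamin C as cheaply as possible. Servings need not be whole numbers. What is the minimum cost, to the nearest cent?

$3.92

Cost per mg of vitamin C: bell pepper $0.0077, kale $0.0140, strawberries $0.0171, banana $0.0208, spinach $0.0352.
With no serving limits, use only bell pepper: 510 mg / 130 mg = 3.923 servings × $1.00 = $3.92.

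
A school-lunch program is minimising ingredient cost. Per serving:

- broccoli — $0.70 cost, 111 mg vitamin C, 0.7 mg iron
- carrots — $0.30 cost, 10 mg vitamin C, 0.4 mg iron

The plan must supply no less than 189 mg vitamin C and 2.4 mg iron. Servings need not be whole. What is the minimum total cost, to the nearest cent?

$2.04

With two linear requirements the optimum uses one or two foods; enumerate the corners.
broccoli only: max(189/111, 2.4/0.7) = 3.429 servings → $2.40.
carrots only: max(189/10, 2.4/0.4) = 18.9 servings → $5.67.
broccoli + carrots with both tight: 1.38 servings and 3.586 servings → $2.04.
The minimum over all feasible corners is $2.04.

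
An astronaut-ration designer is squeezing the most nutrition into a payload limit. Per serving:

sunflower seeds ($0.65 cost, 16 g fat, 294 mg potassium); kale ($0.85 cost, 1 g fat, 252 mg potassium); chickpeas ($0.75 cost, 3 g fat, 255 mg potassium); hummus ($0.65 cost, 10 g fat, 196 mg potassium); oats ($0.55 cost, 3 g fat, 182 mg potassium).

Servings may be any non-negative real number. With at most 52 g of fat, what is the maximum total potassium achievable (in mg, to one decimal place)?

13104.0 mg

Potassium per g fat: kale 252, chickpeas 85, oats 60.67, hummus 19.6, sunflower seeds 18.38.
With no serving limits, spend the whole fat allowance on kale: 52 g / 1 g × 252 mg = 13104.0 mg.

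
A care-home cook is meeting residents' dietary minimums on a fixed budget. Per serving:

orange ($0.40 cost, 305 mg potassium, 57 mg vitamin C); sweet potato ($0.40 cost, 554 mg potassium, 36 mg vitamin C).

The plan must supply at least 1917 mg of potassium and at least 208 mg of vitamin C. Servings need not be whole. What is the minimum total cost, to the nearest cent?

$1.79

Minimising a linear cost over {potassium ≥ 1917, vitamin C ≥ 208, servings ≥ 0} — the optimum is at a vertex, using one or two foods.
orange only: max(1917/305, 208/57) = 6.285 servings → $2.51.
sweet potato only: max(1917/554, 208/36) = 5.778 servings → $2.31.
orange + sweet potato with both tight: 2.244 servings and 2.225 servings → $1.79.
So the least-cost plan costs $1.79.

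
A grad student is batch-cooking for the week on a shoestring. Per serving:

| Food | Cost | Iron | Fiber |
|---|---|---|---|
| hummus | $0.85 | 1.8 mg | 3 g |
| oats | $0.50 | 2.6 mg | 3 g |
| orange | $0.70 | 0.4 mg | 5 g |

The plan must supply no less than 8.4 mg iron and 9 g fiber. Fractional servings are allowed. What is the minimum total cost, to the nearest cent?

Check every corner: each single food scaled to meet both minima, and each pair solved so both constraints bind.
hummus only: max(8.4/1.8, 9/3) = 4.667 servings → $3.97.
oats only: max(8.4/2.6, 9/3) = 3.231 servings → $1.62.
orange only: max(8.4/0.4, 9/5) = 21 servings → $14.70.
hummus + oats with both targets exact would need a negative amount; discard.
hummus + orange with both targets exact would need a negative amount; discard.
oats + orange with both targets exact would need a negative amount; discard.
So the least-cost plan costs $1.62.

$1.62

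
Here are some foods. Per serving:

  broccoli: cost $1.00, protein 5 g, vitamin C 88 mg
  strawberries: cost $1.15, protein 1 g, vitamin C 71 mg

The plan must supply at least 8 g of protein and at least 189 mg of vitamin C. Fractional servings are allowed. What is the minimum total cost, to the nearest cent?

$2.15

A basic optimal solution has at most two foods positive. Try each food alone and each pair with both targets met exactly.
broccoli only: max(8/5, 189/88) = 2.148 servings → $2.15.
strawberries only: max(8/1, 189/71) = 8 servings → $9.20.
broccoli + strawberries with both tight: 1.419 servings and 0.9026 servings → $2.46.
Cheapest feasible corner: $2.15.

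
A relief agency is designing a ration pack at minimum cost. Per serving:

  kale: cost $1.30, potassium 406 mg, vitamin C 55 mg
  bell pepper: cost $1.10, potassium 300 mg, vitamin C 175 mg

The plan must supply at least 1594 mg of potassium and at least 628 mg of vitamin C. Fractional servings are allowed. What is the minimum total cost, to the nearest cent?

For a min-cost LP with two ≥-constraints, a basic feasible solution has at most two positive variables.
kale only: max(1594/406, 628/55) = 11.42 servings → $14.84.
bell pepper only: max(1594/300, 628/175) = 5.313 servings → $5.84.
kale + bell pepper with both tight: 1.66 servings and 3.067 servings → $5.53.
Cheapest feasible corner: $5.53.

$5.53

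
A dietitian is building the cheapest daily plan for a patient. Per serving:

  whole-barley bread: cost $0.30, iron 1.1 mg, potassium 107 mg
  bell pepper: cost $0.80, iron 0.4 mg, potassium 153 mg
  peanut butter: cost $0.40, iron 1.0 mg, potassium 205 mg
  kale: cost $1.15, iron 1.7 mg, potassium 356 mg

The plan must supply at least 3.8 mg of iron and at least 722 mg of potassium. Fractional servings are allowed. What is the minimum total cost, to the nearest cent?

With two linear requirements the optimum uses one or two foods; enumerate the corners.
whole-barley bread only: max(3.8/1.1, 722/107) = 6.748 servings → $2.02.
bell pepper only: max(3.8/0.4, 722/153) = 9.5 servings → $7.60.
peanut butter only: max(3.8/1.0, 722/205) = 3.8 servings → $1.52.
kale only: max(3.8/1.7, 722/356) = 2.235 servings → $2.57.
whole-barley bread + bell pepper with both tight: 2.331 servings and 3.088 servings → $3.17.
whole-barley bread + peanut butter with both tight: 0.481 servings and 3.271 servings → $1.45.
whole-barley bread + kale with both tight: 0.598 servings and 1.848 servings → $2.31.
bell pepper + peanut butter: intersection lies outside the first quadrant.
bell pepper + kale: the both-tight solution has a negative serving — not a feasible corner.
peanut butter + kale: intersection lies outside the first quadrant.
The minimum over all feasible corners is $1.45.

$1.45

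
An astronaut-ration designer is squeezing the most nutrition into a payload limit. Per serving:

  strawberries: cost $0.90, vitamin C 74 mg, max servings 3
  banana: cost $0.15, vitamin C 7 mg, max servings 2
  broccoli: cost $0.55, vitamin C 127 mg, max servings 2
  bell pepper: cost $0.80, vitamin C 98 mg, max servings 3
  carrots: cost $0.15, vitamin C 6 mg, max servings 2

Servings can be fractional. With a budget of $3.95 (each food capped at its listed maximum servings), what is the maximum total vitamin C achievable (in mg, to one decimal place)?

Vitamin C per dollar: broccoli 230.9, bell pepper 122.5, strawberries 82.22, banana 46.67, carrots 40.
Take 2 servings of broccoli: spends $1.10, +254.0 mg vitamin C (running total 254.0 mg).
Take 3 servings of bell pepper: spends $2.40, +294.0 mg vitamin C (running total 548.0 mg).
Take 0.5 servings of strawberries: spends $0.45, +37.0 mg vitamin C (running total 585.0 mg).
Filling greedily by vitamin C-per-dollar is optimal for one linear limit, giving 585.0 mg.

585.0 mg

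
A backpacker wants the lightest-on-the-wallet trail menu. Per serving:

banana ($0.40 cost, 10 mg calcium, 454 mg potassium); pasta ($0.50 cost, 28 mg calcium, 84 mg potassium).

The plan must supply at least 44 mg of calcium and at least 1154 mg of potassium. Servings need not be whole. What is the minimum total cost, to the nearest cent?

For a min-cost LP with two ≥-constraints, a basic feasible solution has at most two positive variables.
banana only: max(44/10, 1154/454) = 4.4 servings → $1.76.
pasta only: max(44/28, 1154/84) = 13.74 servings → $6.87.
banana + pasta with both tight: 2.41 servings and 0.7106 servings → $1.32.
The minimum over all feasible corners is $1.32.

$1.32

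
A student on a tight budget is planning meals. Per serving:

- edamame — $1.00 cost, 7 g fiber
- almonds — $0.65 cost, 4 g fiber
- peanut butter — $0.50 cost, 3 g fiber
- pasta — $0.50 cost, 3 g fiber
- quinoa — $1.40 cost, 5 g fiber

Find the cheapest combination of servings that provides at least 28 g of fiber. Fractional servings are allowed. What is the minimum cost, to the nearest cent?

Cost per g of fiber: edamame $0.1429, almonds $0.1625, peanut butter $0.1667, pasta $0.1667, quinoa $0.2800.
With no serving limits, use only edamame: 28 g / 7 g = 4 servings × $1.00 = $4.00.

$4.00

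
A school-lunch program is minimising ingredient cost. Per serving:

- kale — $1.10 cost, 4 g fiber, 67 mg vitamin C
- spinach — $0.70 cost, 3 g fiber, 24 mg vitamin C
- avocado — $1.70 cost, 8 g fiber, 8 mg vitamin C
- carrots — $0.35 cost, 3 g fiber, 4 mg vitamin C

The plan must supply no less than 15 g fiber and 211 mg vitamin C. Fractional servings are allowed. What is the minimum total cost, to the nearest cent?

$3.71

For a min-cost LP with two ≥-constraints, a basic feasible solution has at most two positive variables.
kale only: max(15/4, 211/67) = 3.75 servings → $4.12.
spinach only: max(15/3, 211/24) = 8.792 servings → $6.15.
avocado only: max(15/8, 211/8) = 26.38 servings → $44.84.
carrots only: max(15/3, 211/4) = 52.75 servings → $18.46.
kale + spinach with both tight: 2.6 servings and 1.533 servings → $3.93.
kale + avocado with both tight: 3.111 servings and 0.3194 servings → $3.97.
kale + carrots with both tight: 3.097 servings and 0.8703 servings → $3.71.
spinach + avocado with both targets exact would need a negative amount; discard.
spinach + carrots with both targets exact would need a negative amount; discard.
avocado + carrots with both targets exact would need a negative amount; discard.
Cheapest feasible corner: $3.71.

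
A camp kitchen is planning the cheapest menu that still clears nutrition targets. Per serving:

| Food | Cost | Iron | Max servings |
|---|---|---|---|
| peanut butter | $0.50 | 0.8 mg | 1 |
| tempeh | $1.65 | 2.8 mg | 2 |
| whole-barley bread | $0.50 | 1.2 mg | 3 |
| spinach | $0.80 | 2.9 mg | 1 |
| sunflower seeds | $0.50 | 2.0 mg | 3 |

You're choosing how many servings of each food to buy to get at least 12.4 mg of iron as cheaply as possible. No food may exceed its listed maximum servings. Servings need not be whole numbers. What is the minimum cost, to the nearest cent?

$3.76

Cost per mg of iron: sunflower seeds $0.2500, spinach $0.2759, whole-barley bread $0.4167, tempeh $0.5893, peanut butter $0.6250.
Take 3 servings of sunflower seeds: +6.0 mg iron for $1.50 (total $1.50, still need 6.4 mg).
Take 1 serving of spinach: +2.9 mg iron for $0.80 (total $2.30, still need 3.5 mg).
Take 2.917 servings of whole-barley bread: +3.5 mg iron for $1.46 (total $3.76, still need 0.0 mg).
Filling from the cheapest source first is optimal under one linear minimum: $3.76.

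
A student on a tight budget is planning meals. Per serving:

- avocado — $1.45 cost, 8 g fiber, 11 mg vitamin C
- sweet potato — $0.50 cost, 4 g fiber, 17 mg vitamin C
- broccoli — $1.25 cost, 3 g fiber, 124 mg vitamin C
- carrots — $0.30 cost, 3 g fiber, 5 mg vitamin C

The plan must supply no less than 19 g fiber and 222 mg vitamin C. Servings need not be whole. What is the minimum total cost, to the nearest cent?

At the optimum either one food covers both requirements or two foods hit both targets exactly; no other combination can be cheaper.
avocado only: max(19/8, 222/11) = 20.18 servings → $29.26.
sweet potato only: max(19/4, 222/17) = 13.06 servings → $6.53.
broccoli only: max(19/3, 222/124) = 6.333 servings → $7.92.
carrots only: max(19/3, 222/5) = 44.4 servings → $13.32.
avocado + sweet potato: the both-tight solution has a negative serving — not a feasible corner.
avocado + broccoli with both tight: 1.762 servings and 1.634 servings → $4.60.
avocado + carrots with both targets exact would need a negative amount; discard.
sweet potato + broccoli with both tight: 3.798 servings and 1.27 servings → $3.49.
sweet potato + carrots: intersection lies outside the first quadrant.
broccoli + carrots with both tight: 1.599 servings and 4.734 servings → $3.42.
The minimum over all feasible corners is $3.42.

$3.42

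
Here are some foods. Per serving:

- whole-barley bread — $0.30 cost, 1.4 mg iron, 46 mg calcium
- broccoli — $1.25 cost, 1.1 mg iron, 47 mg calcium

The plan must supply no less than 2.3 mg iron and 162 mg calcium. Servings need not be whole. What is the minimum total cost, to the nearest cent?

This is a tiny linear program; its minimum lies at a vertex of the feasible set. List the vertices and price them.
whole-barley bread only: max(2.3/1.4, 162/46) = 3.522 servings → $1.06.
broccoli only: max(2.3/1.1, 162/47) = 3.447 servings → $4.31.
whole-barley bread + broccoli with both targets exact would need a negative amount; discard.
Cheapest feasible corner: $1.06.

$1.06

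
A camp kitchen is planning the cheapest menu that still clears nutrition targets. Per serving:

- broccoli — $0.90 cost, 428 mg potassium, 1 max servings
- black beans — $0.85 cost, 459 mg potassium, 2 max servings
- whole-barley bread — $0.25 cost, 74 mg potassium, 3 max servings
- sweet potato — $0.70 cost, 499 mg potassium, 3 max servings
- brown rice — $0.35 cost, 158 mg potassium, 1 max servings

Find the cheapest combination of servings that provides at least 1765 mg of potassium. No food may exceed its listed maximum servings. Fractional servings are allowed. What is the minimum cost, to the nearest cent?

$2.60

Cost per mg of potassium: sweet potato $0.0014, black beans $0.0019, broccoli $0.0021, brown rice $0.0022, whole-barley bread $0.0034.
Take 3 servings of sweet potato: +1497.0 mg potassium for $2.10 (total $2.10, still need 268.0 mg).
Take 0.5839 servings of black beans: +268.0 mg potassium for $0.50 (total $2.60, still need 0.0 mg).
Filling from the cheapest source first is optimal under one linear minimum: $2.60.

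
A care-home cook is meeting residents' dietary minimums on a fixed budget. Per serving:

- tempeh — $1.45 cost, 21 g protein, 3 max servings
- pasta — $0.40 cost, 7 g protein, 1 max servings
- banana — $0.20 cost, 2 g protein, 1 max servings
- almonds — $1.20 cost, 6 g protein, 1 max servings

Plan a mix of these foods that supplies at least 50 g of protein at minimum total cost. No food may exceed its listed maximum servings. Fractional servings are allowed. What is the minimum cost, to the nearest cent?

$3.37

Cost per g of protein: pasta $0.0571, tempeh $0.0690, banana $0.1000, almonds $0.2000.
Take 1 serving of pasta: +7.0 g protein for $0.40 (total $0.40, still need 43.0 g).
Take 2.048 servings of tempeh: +43.0 g protein for $2.97 (total $3.37, still need 0.0 g).
Greedy by cheapest-per-g is optimal for a single linear constraint, so the minimum cost is $3.37.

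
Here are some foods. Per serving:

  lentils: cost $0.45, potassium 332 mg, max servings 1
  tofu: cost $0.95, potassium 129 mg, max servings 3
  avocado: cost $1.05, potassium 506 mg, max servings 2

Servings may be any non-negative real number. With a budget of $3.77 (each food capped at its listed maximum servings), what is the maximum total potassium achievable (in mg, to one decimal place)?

Potassium per dollar: lentils 737.8, avocado 481.9, tofu 135.8.
Take 1 serving of lentils: spends $0.45, +332.0 mg potassium (running total 332.0 mg).
Take 2 servings of avocado: spends $2.10, +1012.0 mg potassium (running total 1344.0 mg).
Take 1.284 servings of tofu: spends $1.22, +165.7 mg potassium (running total 1509.7 mg).
Filling greedily by potassium-per-dollar is optimal for one linear limit, giving 1509.7 mg.

1509.7 mg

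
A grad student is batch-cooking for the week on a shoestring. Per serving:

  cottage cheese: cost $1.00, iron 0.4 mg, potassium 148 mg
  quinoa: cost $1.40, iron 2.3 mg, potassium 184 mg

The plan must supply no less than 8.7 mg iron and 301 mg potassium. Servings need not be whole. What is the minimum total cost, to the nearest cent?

$5.30

This is a tiny linear program; its minimum lies at a vertex of the feasible set. List the vertices and price them.
cottage cheese only: max(8.7/0.4, 301/148) = 21.75 servings → $21.75.
quinoa only: max(8.7/2.3, 301/184) = 3.783 servings → $5.30.
cottage cheese + quinoa: intersection lies outside the first quadrant.
So the least-cost plan costs $5.30.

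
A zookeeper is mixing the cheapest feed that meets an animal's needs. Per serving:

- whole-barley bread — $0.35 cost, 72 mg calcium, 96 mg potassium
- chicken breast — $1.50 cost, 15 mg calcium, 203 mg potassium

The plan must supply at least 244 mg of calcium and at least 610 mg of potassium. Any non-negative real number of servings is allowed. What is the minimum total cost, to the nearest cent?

$2.22

The cheapest plan sits at a corner of the feasible region — with two constraints it uses at most two foods.
whole-barley bread only: max(244/72, 610/96) = 6.354 servings → $2.22.
chicken breast only: max(244/15, 610/203) = 16.27 servings → $24.40.
whole-barley bread + chicken breast with both tight: 3.065 servings and 1.556 servings → $3.41.
Cheapest feasible corner: $2.22.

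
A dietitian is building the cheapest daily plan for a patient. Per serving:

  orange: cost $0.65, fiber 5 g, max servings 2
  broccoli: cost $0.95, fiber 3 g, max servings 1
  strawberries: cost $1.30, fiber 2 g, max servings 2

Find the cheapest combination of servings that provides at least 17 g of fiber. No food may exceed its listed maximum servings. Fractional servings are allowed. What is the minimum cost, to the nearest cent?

$4.85

Cost per g of fiber: orange $0.1300, broccoli $0.3167, strawberries $0.6500.
Take 2 servings of orange: +10.0 g fiber for $1.30 (total $1.30, still need 7.0 g).
Take 1 serving of broccoli: +3.0 g fiber for $0.95 (total $2.25, still need 4.0 g).
Take 2 servings of strawberries: +4.0 g fiber for $2.60 (total $4.85, still need 0.0 g).
Greedy by cheapest-per-g is optimal for a single linear constraint, so the minimum cost is $4.85.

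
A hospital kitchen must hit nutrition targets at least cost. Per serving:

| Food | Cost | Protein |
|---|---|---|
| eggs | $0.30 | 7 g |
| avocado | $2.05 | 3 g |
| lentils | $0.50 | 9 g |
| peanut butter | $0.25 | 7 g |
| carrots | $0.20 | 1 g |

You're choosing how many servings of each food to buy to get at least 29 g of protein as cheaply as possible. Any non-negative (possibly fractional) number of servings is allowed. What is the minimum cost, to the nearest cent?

$1.04

Cost per g of protein: peanut butter $0.0357, eggs $0.0429, lentils $0.0556, carrots $0.2000, avocado $0.6833.
With no serving limits, use only peanut butter: 29 g / 7 g = 4.143 servings × $0.25 = $1.04.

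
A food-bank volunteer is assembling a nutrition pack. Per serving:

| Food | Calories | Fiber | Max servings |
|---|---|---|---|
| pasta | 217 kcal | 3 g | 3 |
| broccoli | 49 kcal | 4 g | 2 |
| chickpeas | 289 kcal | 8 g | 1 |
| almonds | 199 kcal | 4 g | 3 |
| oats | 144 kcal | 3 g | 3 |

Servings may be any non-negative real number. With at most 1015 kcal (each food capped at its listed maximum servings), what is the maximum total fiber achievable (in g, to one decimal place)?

Fiber per kcal: broccoli 0.08163, chickpeas 0.02768, oats 0.02083, almonds 0.0201, pasta 0.01382.
Take 2 servings of broccoli: uses 98 kcal, +8.0 g fiber (running total 8.0 g).
Take 1 serving of chickpeas: uses 289 kcal, +8.0 g fiber (running total 16.0 g).
Take 3 servings of oats: uses 432 kcal, +9.0 g fiber (running total 25.0 g).
Take 0.9849 servings of almonds: uses 196 kcal, +3.9 g fiber (running total 28.9 g).
Greedy by best ratio exhausts the calories allowance optimally: 28.9 g.

28.9 g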